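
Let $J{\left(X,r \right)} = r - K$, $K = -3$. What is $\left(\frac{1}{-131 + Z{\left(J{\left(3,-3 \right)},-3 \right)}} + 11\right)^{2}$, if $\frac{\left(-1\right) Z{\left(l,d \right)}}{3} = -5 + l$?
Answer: $\frac{1625625}{13456} \approx 120.81$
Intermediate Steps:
$J{\left(X,r \right)} = 3 + r$ ($J{\left(X,r \right)} = r - -3 = r + 3 = 3 + r$)
$Z{\left(l,d \right)} = 15 - 3 l$ ($Z{\left(l,d \right)} = - 3 \left(-5 + l\right) = 15 - 3 l$)
$\left(\frac{1}{-131 + Z{\left(J{\left(3,-3 \right)},-3 \right)}} + 11\right)^{2} = \left(\frac{1}{-131 + \left(15 - 3 \left(3 - 3\right)\right)} + 11\right)^{2} = \left(\frac{1}{-131 + \left(15 - 0\right)} + 11\right)^{2} = \left(\frac{1}{-131 + \left(15 + 0\right)} + 11\right)^{2} = \left(\frac{1}{-131 + 15} + 11\right)^{2} = \left(\frac{1}{-116} + 11\right)^{2} = \left(- \frac{1}{116} + 11\right)^{2} = \left(\frac{1275}{116}\right)^{2} = \frac{1625625}{13456}$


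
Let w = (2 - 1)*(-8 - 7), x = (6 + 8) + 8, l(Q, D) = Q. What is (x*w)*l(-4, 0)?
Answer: 1320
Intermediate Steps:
x = 22 (x = 14 + 8 = 22)
w = -15 (w = 1*(-15) = -15)
(x*w)*l(-4, 0) = (22*(-15))*(-4) = -330*(-4) = 1320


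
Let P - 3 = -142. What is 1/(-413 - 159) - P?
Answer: 79507/572 ≈ 139.00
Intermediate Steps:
P = -139 (P = 3 - 142 = -139)
1/(-413 - 159) - P = 1/(-413 - 159) - 1*(-139) = 1/(-572) + 139 = -1/572 + 139 = 79507/572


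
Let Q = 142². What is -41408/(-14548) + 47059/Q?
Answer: 379891311/73336468 ≈ 5.1801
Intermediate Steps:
Q = 20164
-41408/(-14548) + 47059/Q = -41408/(-14548) + 47059/20164 = -41408*(-1/14548) + 47059*(1/20164) = 10352/3637 + 47059/20164 = 379891311/73336468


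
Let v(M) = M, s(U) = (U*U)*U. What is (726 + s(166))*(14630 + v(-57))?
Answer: 66671795606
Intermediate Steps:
s(U) = U³ (s(U) = U²*U = U³)
(726 + s(166))*(14630 + v(-57)) = (726 + 166³)*(14630 - 57) = (726 + 4574296)*14573 = 4575022*14573 = 66671795606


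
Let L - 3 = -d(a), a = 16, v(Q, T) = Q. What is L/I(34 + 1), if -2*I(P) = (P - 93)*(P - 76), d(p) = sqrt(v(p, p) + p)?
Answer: -3/1189 + 4*sqrt(2)/1189 ≈ 0.0022345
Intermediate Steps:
d(p) = sqrt(2)*sqrt(p) (d(p) = sqrt(p + p) = sqrt(2*p) = sqrt(2)*sqrt(p))
I(P) = -(-93 + P)*(-76 + P)/2 (I(P) = -(P - 93)*(P - 76)/2 = -(-93 + P)*(-76 + P)/2)
L = 3 - 4*sqrt(2) (L = 3 - sqrt(2)*sqrt(16) = 3 - sqrt(2)*4 = 3 - 4*sqrt(2) ≈ -2.6569)
L/I(34 + 1) = (3 - 4*sqrt(2))/(-3534 - (34 + 1)**2/2 + 169*(34 + 1)/2) = (3 - 4*sqrt(2))/(-3534 - 1/2*35**2 + (169/2)*35) = (3 - 4*sqrt(2))/(-3534 - 1/2*1225 + 5915/2) = (3 - 4*sqrt(2))/(-3534 - 1225/2 + 5915/2) = (3 - 4*sqrt(2))/(-1189) = (3 - 4*sqrt(2))*(-1/1189) = -3/1189 + 4*sqrt(2)/1189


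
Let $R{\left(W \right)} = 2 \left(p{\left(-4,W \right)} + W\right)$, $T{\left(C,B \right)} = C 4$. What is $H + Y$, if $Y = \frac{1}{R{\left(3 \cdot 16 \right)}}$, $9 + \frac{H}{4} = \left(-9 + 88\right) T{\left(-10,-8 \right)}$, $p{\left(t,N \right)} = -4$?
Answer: $- \frac{1115487}{88} \approx -12676.0$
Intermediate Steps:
$T{\left(C,B \right)} = 4 C$
$R{\left(W \right)} = -8 + 2 W$ ($R{\left(W \right)} = 2 \left(-4 + W\right) = -8 + 2 W$)
$H = -12676$ ($H = -36 + 4 \left(-9 + 88\right) 4 \left(-10\right) = -36 + 4 \cdot 79 \left(-40\right) = -36 + 4 \left(-3160\right) = -36 - 12640 = -12676$)
$Y = \frac{1}{88}$ ($Y = \frac{1}{-8 + 2 \cdot 3 \cdot 16} = \frac{1}{-8 + 2 \cdot 48} = \frac{1}{-8 + 96} = \frac{1}{88} \approx 0.011364$)
$H + Y = -12676 + \frac{1}{88} = - \frac{1115487}{88}$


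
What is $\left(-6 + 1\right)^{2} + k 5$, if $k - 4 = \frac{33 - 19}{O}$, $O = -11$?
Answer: $\frac{425}{11} \approx 38.636$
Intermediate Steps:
$k = \frac{30}{11}$ ($k = 4 + \frac{33 - 19}{-11} = 4 + \left(33 - 19\right) \left(- \frac{1}{11}\right) = 4 + 14 \left(- \frac{1}{11}\right) = 4 - \frac{14}{11} = \frac{30}{11} \approx 2.7273$)
$\left(-6 + 1\right)^{2} + k 5 = \left(-6 + 1\right)^{2} + \frac{30}{11} \cdot 5 = \left(-5\right)^{2} + \frac{150}{11} = 25 + \frac{150}{11} = \frac{425}{11}$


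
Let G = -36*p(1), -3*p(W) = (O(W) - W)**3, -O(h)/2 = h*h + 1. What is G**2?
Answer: 2250000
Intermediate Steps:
O(h) = -2 - 2*h**2 (O(h) = -2*(h*h + 1) = -2*(h**2 + 1) = -2*(1 + h**2) = -2 - 2*h**2)
p(W) = -(-2 - W - 2*W**2)**3/3 (p(W) = -((-2 - 2*W**2) - W)**3/3 = -(-2 - W - 2*W**2)**3/3)
G = -1500 (G = -12*(2 + 1 + 2*1**2)**3 = -12*(2 + 1 + 2*1)**3 = -12*(2 + 1 + 2)**3 = -12*5**3 = -12*125 = -36*125/3 = -1500)
G**2 = (-1500)**2 = 2250000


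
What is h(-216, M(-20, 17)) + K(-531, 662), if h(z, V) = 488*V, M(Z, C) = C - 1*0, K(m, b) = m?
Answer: 7765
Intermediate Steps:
M(Z, C) = C (M(Z, C) = C + 0 = C)
h(-216, M(-20, 17)) + K(-531, 662) = 488*17 - 531 = 8296 - 531 = 7765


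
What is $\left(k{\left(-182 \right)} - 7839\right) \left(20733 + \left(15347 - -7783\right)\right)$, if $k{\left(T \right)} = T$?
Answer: $-351825123$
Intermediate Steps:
$\left(k{\left(-182 \right)} - 7839\right) \left(20733 + \left(15347 - -7783\right)\right) = \left(-182 - 7839\right) \left(20733 + \left(15347 - -7783\right)\right) = - 8021 \left(20733 + \left(15347 + 7783\right)\right) = - 8021 \left(20733 + 23130\right) = \left(-8021\right) 43863 = -351825123$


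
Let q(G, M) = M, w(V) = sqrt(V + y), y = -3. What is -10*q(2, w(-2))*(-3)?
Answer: 30*I*sqrt(5) ≈ 67.082*I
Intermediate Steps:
w(V) = sqrt(-3 + V) (w(V) = sqrt(V - 3) = sqrt(-3 + V))
-10*q(2, w(-2))*(-3) = -10*sqrt(-3 - 2)*(-3) = -10*I*sqrt(5)*(-3) = 30*I*sqrt(5)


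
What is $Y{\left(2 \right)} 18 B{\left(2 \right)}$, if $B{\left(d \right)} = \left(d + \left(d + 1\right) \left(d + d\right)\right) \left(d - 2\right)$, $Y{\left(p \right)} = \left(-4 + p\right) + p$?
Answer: $0$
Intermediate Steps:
$Y{\left(p \right)} = -4 + 2 p$
$B{\left(d \right)} = \left(-2 + d\right) \left(d + 2 d \left(1 + d\right)\right)$ ($B{\left(d \right)} = \left(d + \left(1 + d\right) 2 d\right) \left(-2 + d\right) = \left(d + 2 d \left(1 + d\right)\right) \left(-2 + d\right) = \left(-2 + d\right) \left(d + 2 d \left(1 + d\right)\right)$)
$Y{\left(2 \right)} 18 B{\left(2 \right)} = \left(-4 + 2 \cdot 2\right) 18 \cdot 2 \left(-6 - 2 + 2 \cdot 2^{2}\right) = \left(-4 + 4\right) 18 \cdot 2 \left(-6 - 2 + 2 \cdot 4\right) = 0 \cdot 18 \cdot 2 \left(-6 - 2 + 8\right) = 0 \cdot 2 \cdot 0 = 0 \cdot 0 = 0$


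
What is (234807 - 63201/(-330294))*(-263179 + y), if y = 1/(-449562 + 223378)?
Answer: -1538877097064906951361/24902406032 ≈ -6.1796e+10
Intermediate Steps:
y = -1/226184 (y = 1/(-226184) = -1/226184 ≈ -4.4212e-6)
(234807 - 63201/(-330294))*(-263179 + y) = (234807 - 63201/(-330294))*(-263179 - 1/226184) = (234807 - 63201*(-1/330294))*(-59526878937/226184) = (234807 + 21067/110098)*(-59526878937/226184) = (25851802153/110098)*(-59526878937/226184) = -1538877097064906951361/24902406032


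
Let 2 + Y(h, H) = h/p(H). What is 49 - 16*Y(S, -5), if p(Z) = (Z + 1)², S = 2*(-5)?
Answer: 91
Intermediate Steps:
S = -10
p(Z) = (1 + Z)²
Y(h, H) = -2 + h/(1 + H)² (Y(h, H) = -2 + h/((1 + H)²) = -2 + h/(1 + H)²)
49 - 16*Y(S, -5) = 49 - 16*(-2 - 10/(1 - 5)²) = 49 - 16*(-2 - 10/(-4)²) = 49 - 16*(-2 - 10*1/16) = 49 - 16*(-2 - 5/8) = 49 - 16*(-21/8) = 49 + 42 = 91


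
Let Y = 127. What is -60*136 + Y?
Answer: -8033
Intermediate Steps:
-60*136 + Y = -60*136 + 127 = -8160 + 127 = -8033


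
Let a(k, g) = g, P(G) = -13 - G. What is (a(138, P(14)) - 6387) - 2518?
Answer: -8932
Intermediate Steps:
(a(138, P(14)) - 6387) - 2518 = ((-13 - 1*14) - 6387) - 2518 = ((-13 - 14) - 6387) - 2518 = (-27 - 6387) - 2518 = -6414 - 2518 = -8932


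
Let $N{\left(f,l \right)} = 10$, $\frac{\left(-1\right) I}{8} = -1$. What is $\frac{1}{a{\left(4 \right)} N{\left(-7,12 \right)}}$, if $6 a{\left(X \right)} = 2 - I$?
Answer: $- \frac{1}{10} \approx -0.1$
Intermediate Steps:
$I = 8$ ($I = \left(-8\right) \left(-1\right) = 8$)
$a{\left(X \right)} = -1$ ($a{\left(X \right)} = \frac{2 - 8}{6} = \frac{1}{6} \left(-6\right) = -1$)
$\frac{1}{a{\left(4 \right)} N{\left(-7,12 \right)}} = \frac{1}{\left(-1\right) 10} = \frac{1}{-10} = - \frac{1}{10}$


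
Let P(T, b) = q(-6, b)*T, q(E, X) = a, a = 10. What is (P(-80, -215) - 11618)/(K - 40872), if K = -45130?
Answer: 887/6143 ≈ 0.14439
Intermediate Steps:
q(E, X) = 10
P(T, b) = 10*T
(P(-80, -215) - 11618)/(K - 40872) = (10*(-80) - 11618)/(-45130 - 40872) = (-800 - 11618)/(-86002) = -12418*(-1/86002) = 887/6143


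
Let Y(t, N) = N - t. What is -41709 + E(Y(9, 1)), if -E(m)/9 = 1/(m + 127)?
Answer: -4963380/119 ≈ -41709.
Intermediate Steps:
E(m) = -9/(127 + m) (E(m) = -9/(m + 127) = -9/(127 + m))
-41709 + E(Y(9, 1)) = -41709 - 9/(127 + (1 - 1*9)) = -41709 - 9/(127 + (1 - 9)) = -41709 - 9/(127 - 8) = -41709 - 9/119 = -4963380/119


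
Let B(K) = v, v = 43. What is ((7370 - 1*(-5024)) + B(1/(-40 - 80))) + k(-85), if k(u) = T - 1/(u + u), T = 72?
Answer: 2126531/170 ≈ 12509.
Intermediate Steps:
B(K) = 43
k(u) = 72 - 1/(2*u) (k(u) = 72 - 1/(u + u) = 72 - 1/(2*u))
((7370 - 1*(-5024)) + B(1/(-40 - 80))) + k(-85) = ((7370 - 1*(-5024)) + 43) + (72 - ½/(-85)) = ((7370 + 5024) + 43) + (72 - ½*(-1/85)) = (12394 + 43) + (72 + 1/170) = 12437 + 12241/170 = 2126531/170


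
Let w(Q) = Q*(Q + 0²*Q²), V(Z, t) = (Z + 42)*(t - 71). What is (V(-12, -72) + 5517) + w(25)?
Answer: 1852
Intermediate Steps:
V(Z, t) = (-71 + t)*(42 + Z) (V(Z, t) = (42 + Z)*(-71 + t) = (-71 + t)*(42 + Z))
w(Q) = Q² (w(Q) = Q*(Q + 0*Q²) = Q*(Q + 0) = Q*Q = Q²)
(V(-12, -72) + 5517) + w(25) = ((-2982 - 71*(-12) + 42*(-72) - 12*(-72)) + 5517) + 25² = ((-2982 + 852 - 3024 + 864) + 5517) + 625 = (-4290 + 5517) + 625 = 1227 + 625 = 1852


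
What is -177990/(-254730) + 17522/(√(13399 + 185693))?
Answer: 5933/8491 + 8761*√49773/49773 ≈ 39.968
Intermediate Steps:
-177990/(-254730) + 17522/(√(13399 + 185693)) = -177990*(-1/254730) + 17522/(√199092) = 5933/8491 + 17522/((2*√49773)) = 5933/8491 + 17522*(√49773/99546) = 5933/8491 + 8761*√49773/49773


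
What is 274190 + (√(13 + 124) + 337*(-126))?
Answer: 231728 + √137 ≈ 2.3174e+5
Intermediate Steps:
274190 + (√(13 + 124) + 337*(-126)) = 274190 + (√137 - 42462) = 274190 + (-42462 + √137) = 231728 + √137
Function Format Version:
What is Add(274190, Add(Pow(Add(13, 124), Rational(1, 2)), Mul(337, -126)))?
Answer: Add(231728, Pow(137, Rational(1, 2))) ≈ 2.3174e+5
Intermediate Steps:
Add(274190, Add(Pow(Add(13, 124), Rational(1, 2)), Mul(337, -126))) = Add(274190, Add(Pow(137, Rational(1, 2)), -42462)) = Add(274190, Add(-42462, Pow(137, Rational(1, 2)))) = Add(231728, Pow(137, Rational(1, 2)))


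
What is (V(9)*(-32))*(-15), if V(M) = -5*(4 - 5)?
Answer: 2400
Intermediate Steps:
V(M) = 5 (V(M) = -5*(-1) = 5)
(V(9)*(-32))*(-15) = (5*(-32))*(-15) = -160*(-15) = 2400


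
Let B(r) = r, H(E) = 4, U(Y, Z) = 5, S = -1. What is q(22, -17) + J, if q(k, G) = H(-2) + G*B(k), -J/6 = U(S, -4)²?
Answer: -520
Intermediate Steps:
J = -150 (J = -6*5² = -6*25 = -150)
q(k, G) = 4 + G*k
q(22, -17) + J = (4 - 17*22) - 150 = (4 - 374) - 150 = -370 - 150 = -520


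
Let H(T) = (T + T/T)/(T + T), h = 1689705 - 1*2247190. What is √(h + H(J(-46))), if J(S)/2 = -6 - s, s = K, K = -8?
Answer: 5*I*√356790/4 ≈ 746.65*I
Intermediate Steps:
s = -8
h = -557485 (h = 1689705 - 2247190 = -557485)
J(S) = 4 (J(S) = 2*(-6 - 1*(-8)) = 2*(-6 + 8) = 2*2 = 4)
H(T) = (1 + T)/(2*T) (H(T) = (T + 1)/((2*T)) = (1 + T)*(1/(2*T)) = (1 + T)/(2*T))
√(h + H(J(-46))) = √(-557485 + (½)*(1 + 4)/4) = √(-557485 + (½)*(¼)*5) = √(-557485 + 5/8) = √(-4459875/8) = 5*I*√356790/4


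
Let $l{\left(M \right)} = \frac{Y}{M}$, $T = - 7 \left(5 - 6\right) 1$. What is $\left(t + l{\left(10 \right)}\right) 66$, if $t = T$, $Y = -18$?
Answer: $\frac{1716}{5} \approx 343.2$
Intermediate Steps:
$T = 7$ ($T = - 7 \left(5 - 6\right) 1 = \left(-7\right) \left(-1\right) 1 = 7 \cdot 1 = 7$)
$l{\left(M \right)} = - \frac{18}{M}$
$t = 7$
$\left(t + l{\left(10 \right)}\right) 66 = \left(7 - \frac{18}{10}\right) 66 = \left(7 - \frac{9}{5}\right) 66 = \frac{26}{5} \cdot 66 = \frac{1716}{5}$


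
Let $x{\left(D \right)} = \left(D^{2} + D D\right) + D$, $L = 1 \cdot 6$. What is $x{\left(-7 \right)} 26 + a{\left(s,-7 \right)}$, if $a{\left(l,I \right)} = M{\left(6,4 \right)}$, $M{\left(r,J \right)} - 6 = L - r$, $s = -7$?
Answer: $2372$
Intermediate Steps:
$L = 6$
$M{\left(r,J \right)} = 12 - r$ ($M{\left(r,J \right)} = 6 - \left(-6 + r\right) = 12 - r$)
$a{\left(l,I \right)} = 6$ ($a{\left(l,I \right)} = 12 - 6 = 6$)
$x{\left(D \right)} = D + 2 D^{2}$ ($x{\left(D \right)} = \left(D^{2} + D^{2}\right) + D = 2 D^{2} + D = D + 2 D^{2}$)
$x{\left(-7 \right)} 26 + a{\left(s,-7 \right)} = - 7 \left(1 + 2 \left(-7\right)\right) 26 + 6 = - 7 \left(1 - 14\right) 26 + 6 = \left(-7\right) \left(-13\right) 26 + 6 = 91 \cdot 26 + 6 = 2366 + 6 = 2372$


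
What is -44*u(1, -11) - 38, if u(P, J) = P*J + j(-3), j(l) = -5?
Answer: 666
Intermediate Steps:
u(P, J) = -5 + J*P (u(P, J) = P*J - 5 = J*P - 5 = -5 + J*P)
-44*u(1, -11) - 38 = -44*(-5 - 11*1) - 38 = -44*(-5 - 11) - 38 = -44*(-16) - 38 = 704 - 38 = 666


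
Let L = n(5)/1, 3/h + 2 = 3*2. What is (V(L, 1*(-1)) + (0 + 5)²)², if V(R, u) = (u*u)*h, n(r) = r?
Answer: 10609/16 ≈ 663.06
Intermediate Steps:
h = ¾ (h = 3/(-2 + 3*2) = 3/(-2 + 6) = 3/4 = 3*(¼) = ¾ ≈ 0.75000)
L = 5 (L = 5/1 = 5*1 = 5)
V(R, u) = 3*u²/4 (V(R, u) = (u*u)*(¾) = u²*(¾) = 3*u²/4)
(V(L, 1*(-1)) + (0 + 5)²)² = (3*(1*(-1))²/4 + (0 + 5)²)² = ((¾)*(-1)² + 5²)² = ((¾)*1 + 25)² = (¾ + 25)² = (103/4)² = 10609/16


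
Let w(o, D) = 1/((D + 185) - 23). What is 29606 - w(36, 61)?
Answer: 6602137/223 ≈ 29606.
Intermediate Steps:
w(o, D) = 1/(162 + D) (w(o, D) = 1/((185 + D) - 23) = 1/(162 + D))
29606 - w(36, 61) = 29606 - 1/(162 + 61) = 29606 - 1/223 = 6602137/223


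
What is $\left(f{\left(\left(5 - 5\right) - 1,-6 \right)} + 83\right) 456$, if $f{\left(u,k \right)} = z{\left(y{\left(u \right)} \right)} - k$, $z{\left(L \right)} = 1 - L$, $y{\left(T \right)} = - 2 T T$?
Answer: $41952$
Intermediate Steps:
$y{\left(T \right)} = - 2 T^{2}$
$f{\left(u,k \right)} = 1 - k + 2 u^{2}$ ($f{\left(u,k \right)} = \left(1 - - 2 u^{2}\right) - k = \left(1 + 2 u^{2}\right) - k = 1 - k + 2 u^{2}$)
$\left(f{\left(\left(5 - 5\right) - 1,-6 \right)} + 83\right) 456 = \left(\left(1 - -6 + 2 \left(\left(5 - 5\right) - 1\right)^{2}\right) + 83\right) 456 = \left(\left(1 + 6 + 2 \left(0 - 1\right)^{2}\right) + 83\right) 456 = \left(\left(1 + 6 + 2 \left(-1\right)^{2}\right) + 83\right) 456 = \left(\left(1 + 6 + 2 \cdot 1\right) + 83\right) 456 = \left(\left(1 + 6 + 2\right) + 83\right) 456 = \left(9 + 83\right) 456 = 92 \cdot 456 = 41952$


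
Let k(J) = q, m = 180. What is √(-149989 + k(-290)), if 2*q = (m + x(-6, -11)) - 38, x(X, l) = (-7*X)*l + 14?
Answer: I*√150142 ≈ 387.48*I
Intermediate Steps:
x(X, l) = 14 - 7*X*l (x(X, l) = -7*X*l + 14 = 14 - 7*X*l)
q = -153 (q = ((180 + (14 - 7*(-6)*(-11))) - 38)/2 = ((180 + (14 - 462)) - 38)/2 = ((180 - 448) - 38)/2 = (-268 - 38)/2 = (½)*(-306) = -153)
k(J) = -153
√(-149989 + k(-290)) = √(-149989 - 153) = √(-150142) = I*√150142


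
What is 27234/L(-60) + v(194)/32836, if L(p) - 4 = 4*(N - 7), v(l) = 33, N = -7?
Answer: -223563477/426868 ≈ -523.73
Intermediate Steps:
L(p) = -52 (L(p) = 4 + 4*(-7 - 7) = 4 + 4*(-14) = 4 - 56 = -52)
27234/L(-60) + v(194)/32836 = 27234/(-52) + 33/32836 = 27234*(-1/52) + 33*(1/32836) = -13617/26 + 33/32836 = -223563477/426868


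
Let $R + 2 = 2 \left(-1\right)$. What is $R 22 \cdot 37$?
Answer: $-3256$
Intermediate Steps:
$R = -4$ ($R = -2 + 2 \left(-1\right) = -2 - 2 = -4$)
$R 22 \cdot 37 = \left(-4\right) 22 \cdot 37 = \left(-88\right) 37 = -3256$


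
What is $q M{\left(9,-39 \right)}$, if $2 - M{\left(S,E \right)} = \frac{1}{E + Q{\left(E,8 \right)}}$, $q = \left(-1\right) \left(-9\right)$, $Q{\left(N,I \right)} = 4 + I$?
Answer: $\frac{55}{3} \approx 18.333$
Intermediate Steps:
$q = 9$
$M{\left(S,E \right)} = 2 - \frac{1}{12 + E}$ ($M{\left(S,E \right)} = 2 - \frac{1}{E + \left(4 + 8\right)} = 2 - \frac{1}{E + 12} = 2 - \frac{1}{12 + E}$)
$q M{\left(9,-39 \right)} = 9 \frac{23 + 2 \left(-39\right)}{12 - 39} = 9 \frac{23 - 78}{-27} = 9 \left(\left(- \frac{1}{27}\right) \left(-55\right)\right) = 9 \cdot \frac{55}{27} = \frac{55}{3}$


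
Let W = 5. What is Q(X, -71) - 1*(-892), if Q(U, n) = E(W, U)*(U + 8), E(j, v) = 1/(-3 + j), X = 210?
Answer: 1001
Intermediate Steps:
Q(U, n) = 4 + U/2 (Q(U, n) = (U + 8)/(-3 + 5) = (8 + U)/2 = 4 + U/2)
Q(X, -71) - 1*(-892) = (4 + (½)*210) - 1*(-892) = (4 + 105) + 892 = 109 + 892 = 1001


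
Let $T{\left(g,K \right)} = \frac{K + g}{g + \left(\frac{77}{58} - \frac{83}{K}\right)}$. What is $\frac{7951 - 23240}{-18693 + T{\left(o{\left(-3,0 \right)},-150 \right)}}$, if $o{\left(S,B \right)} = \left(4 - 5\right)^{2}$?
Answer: $\frac{95800874}{117454413} \approx 0.81564$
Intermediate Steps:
$o{\left(S,B \right)} = 1$ ($o{\left(S,B \right)} = \left(-1\right)^{2} = 1$)
$T{\left(g,K \right)} = \frac{K + g}{\frac{77}{58} + g - \frac{83}{K}}$ ($T{\left(g,K \right)} = \frac{K + g}{g + \left(77 \cdot \frac{1}{58} - \frac{83}{K}\right)} = \frac{K + g}{g + \left(\frac{77}{58} - \frac{83}{K}\right)} = \frac{K + g}{\frac{77}{58} + g - \frac{83}{K}}$)
$\frac{7951 - 23240}{-18693 + T{\left(o{\left(-3,0 \right)},-150 \right)}} = \frac{7951 - 23240}{-18693 + 58 \left(-150\right) \frac{1}{-4814 + 77 \left(-150\right) + 58 \left(-150\right) 1} \left(-150 + 1\right)} = - \frac{15289}{-18693 + 58 \left(-150\right) \frac{1}{-4814 - 11550 - 8700} \left(-149\right)} = - \frac{15289}{-18693 + 58 \left(-150\right) \frac{1}{-25064} \left(-149\right)} = - \frac{15289}{-18693 + 58 \left(-150\right) \left(- \frac{1}{25064}\right) \left(-149\right)} = - \frac{15289}{-18693 - \frac{324075}{6266}} = - \frac{15289}{- \frac{117454413}{6266}} = \left(-15289\right) \left(- \frac{6266}{117454413}\right) = \frac{95800874}{117454413}$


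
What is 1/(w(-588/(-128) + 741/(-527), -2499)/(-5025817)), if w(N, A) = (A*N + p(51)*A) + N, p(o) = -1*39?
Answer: -42377688944/754648659 ≈ -56.156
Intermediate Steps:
p(o) = -39
w(N, A) = N - 39*A + A*N (w(N, A) = (A*N - 39*A) + N = (-39*A + A*N) + N = N - 39*A + A*N)
1/(w(-588/(-128) + 741/(-527), -2499)/(-5025817)) = 1/(((-588/(-128) + 741/(-527)) - 39*(-2499) - 2499*(-588/(-128) + 741/(-527)))/(-5025817)) = 1/(((-588*(-1/128) + 741*(-1/527)) + 97461 - 2499*(-588*(-1/128) + 741*(-1/527)))*(-1/5025817)) = 1/(((147/32 - 741/527) + 97461 - 2499*(147/32 - 741/527))*(-1/5025817)) = 1/((53757/16864 + 97461 - 2499*53757/16864)*(-1/5025817)) = 1/((53757/16864 + 97461 - 7902279/992)*(-1/5025817)) = 1/((754648659/8432)*(-1/5025817)) = 1/(-754648659/42377688944) = -42377688944/754648659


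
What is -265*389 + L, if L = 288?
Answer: -102797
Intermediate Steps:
-265*389 + L = -265*389 + 288 = -103085 + 288 = -102797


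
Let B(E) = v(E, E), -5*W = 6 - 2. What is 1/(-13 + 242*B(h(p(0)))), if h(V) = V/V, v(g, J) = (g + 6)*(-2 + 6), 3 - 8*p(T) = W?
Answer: 1/6763 ≈ 0.00014786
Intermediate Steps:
W = -⅘ (W = -(6 - 2)/5 = -⅕*4 = -⅘ ≈ -0.80000)
p(T) = 19/40 (p(T) = 3/8 - ⅛*(-⅘) = 3/8 + ⅒ = 19/40)
v(g, J) = 24 + 4*g (v(g, J) = (6 + g)*4 = 24 + 4*g)
h(V) = 1
B(E) = 24 + 4*E
1/(-13 + 242*B(h(p(0)))) = 1/(-13 + 242*(24 + 4*1)) = 1/(-13 + 242*(24 + 4)) = 1/(-13 + 242*28) = 1/(-13 + 6776) = 1/6763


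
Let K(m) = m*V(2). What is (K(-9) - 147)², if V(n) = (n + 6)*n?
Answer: 84681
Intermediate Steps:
V(n) = n*(6 + n) (V(n) = (6 + n)*n = n*(6 + n))
K(m) = 16*m (K(m) = m*(2*(6 + 2)) = m*(2*8) = m*16 = 16*m)
(K(-9) - 147)² = (16*(-9) - 147)² = (-144 - 147)² = (-291)² = 84681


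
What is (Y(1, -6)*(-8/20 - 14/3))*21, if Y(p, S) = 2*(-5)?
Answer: 1064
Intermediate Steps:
Y(p, S) = -10
(Y(1, -6)*(-8/20 - 14/3))*21 = -10*(-8/20 - 14/3)*21 = -10*(-8*1/20 - 14*⅓)*21 = -10*(-⅖ - 14/3)*21 = -10*(-76/15)*21 = (152/3)*21 = 1064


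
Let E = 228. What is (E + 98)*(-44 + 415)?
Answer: 120946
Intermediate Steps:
(E + 98)*(-44 + 415) = (228 + 98)*(-44 + 415) = 326*371 = 120946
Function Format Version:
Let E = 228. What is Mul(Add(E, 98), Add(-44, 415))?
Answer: 120946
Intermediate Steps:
Mul(Add(E, 98), Add(-44, 415)) = Mul(Add(228, 98), Add(-44, 415)) = Mul(326, 371) = 120946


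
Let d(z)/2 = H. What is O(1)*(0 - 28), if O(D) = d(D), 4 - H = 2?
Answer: -112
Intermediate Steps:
H = 2 (H = 4 - 1*2 = 4 - 2 = 2)
d(z) = 4 (d(z) = 2*2 = 4)
O(D) = 4
O(1)*(0 - 28) = 4*(0 - 28) = 4*(-28) = -112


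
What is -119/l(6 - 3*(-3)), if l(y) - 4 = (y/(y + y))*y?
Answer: -238/23 ≈ -10.348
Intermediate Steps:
l(y) = 4 + y/2 (l(y) = 4 + (y/(y + y))*y = 4 + (y/((2*y)))*y = 4 + ((1/(2*y))*y)*y = 4 + y/2)
-119/l(6 - 3*(-3)) = -119/(4 + (6 - 3*(-3))/2) = -119/(4 + (6 + 9)/2) = -119/(4 + (½)*15) = -119/(4 + 15/2) = -119/23/2 = -119*2/23 = -238/23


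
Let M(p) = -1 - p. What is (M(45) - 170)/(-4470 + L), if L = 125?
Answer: 216/4345 ≈ 0.049712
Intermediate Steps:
(M(45) - 170)/(-4470 + L) = ((-1 - 1*45) - 170)/(-4470 + 125) = ((-1 - 45) - 170)/(-4345) = (-46 - 170)*(-1/4345) = -216*(-1/4345) = 216/4345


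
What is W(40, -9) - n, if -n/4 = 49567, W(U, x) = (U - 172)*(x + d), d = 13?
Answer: 197740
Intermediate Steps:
W(U, x) = (-172 + U)*(13 + x) (W(U, x) = (U - 172)*(x + 13) = (-172 + U)*(13 + x))
n = -198268 (n = -4*49567 = -198268)
W(40, -9) - n = (-2236 - 172*(-9) + 13*40 + 40*(-9)) - 1*(-198268) = (-2236 + 1548 + 520 - 360) + 198268 = -528 + 198268 = 197740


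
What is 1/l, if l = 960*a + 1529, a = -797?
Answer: -1/763591 ≈ -1.3096e-6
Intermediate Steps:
l = -763591 (l = 960*(-797) + 1529 = -765120 + 1529 = -763591)
1/l = 1/(-763591) = -1/763591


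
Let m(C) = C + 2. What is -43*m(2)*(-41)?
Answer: 7052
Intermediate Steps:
m(C) = 2 + C
-43*m(2)*(-41) = -43*(2 + 2)*(-41) = -43*4*(-41) = -172*(-41) = 7052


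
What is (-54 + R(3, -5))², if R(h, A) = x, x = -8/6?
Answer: 27556/9 ≈ 3061.8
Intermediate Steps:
x = -4/3 (x = -8*⅙ = -4/3 ≈ -1.3333)
R(h, A) = -4/3
(-54 + R(3, -5))² = (-54 - 4/3)² = (-166/3)² = 27556/9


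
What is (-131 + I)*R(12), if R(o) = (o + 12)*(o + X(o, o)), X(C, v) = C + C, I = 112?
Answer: -16416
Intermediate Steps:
X(C, v) = 2*C
R(o) = 3*o*(12 + o) (R(o) = (o + 12)*(o + 2*o) = (12 + o)*(3*o) = 3*o*(12 + o))
(-131 + I)*R(12) = (-131 + 112)*(3*12*(12 + 12)) = -57*12*24 = -19*864 = -16416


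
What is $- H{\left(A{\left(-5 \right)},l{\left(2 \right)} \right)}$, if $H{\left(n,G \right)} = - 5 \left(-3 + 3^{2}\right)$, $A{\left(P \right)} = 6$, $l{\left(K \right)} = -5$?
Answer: $30$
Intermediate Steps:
$H{\left(n,G \right)} = -30$ ($H{\left(n,G \right)} = - 5 \left(-3 + 9\right) = \left(-5\right) 6 = -30$)
$- H{\left(A{\left(-5 \right)},l{\left(2 \right)} \right)} = \left(-1\right) \left(-30\right) = 30$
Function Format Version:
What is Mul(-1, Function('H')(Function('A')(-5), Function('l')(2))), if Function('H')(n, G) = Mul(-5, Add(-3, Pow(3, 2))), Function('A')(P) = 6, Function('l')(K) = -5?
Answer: 30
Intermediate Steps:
Function('H')(n, G) = -30 (Function('H')(n, G) = Mul(-5, Add(-3, 9)) = Mul(-5, 6) = -30)
Mul(-1, Function('H')(Function('A')(-5), Function('l')(2))) = Mul(-1, -30) = 30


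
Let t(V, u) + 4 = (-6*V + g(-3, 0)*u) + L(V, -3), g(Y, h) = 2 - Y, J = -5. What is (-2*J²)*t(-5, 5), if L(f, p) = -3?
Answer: -2400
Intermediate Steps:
t(V, u) = -7 - 6*V + 5*u (t(V, u) = -4 + ((-6*V + (2 - 1*(-3))*u) - 3) = -4 + ((-6*V + (2 + 3)*u) - 3) = -4 + ((-6*V + 5*u) - 3) = -4 + (-3 - 6*V + 5*u) = -7 - 6*V + 5*u)
(-2*J²)*t(-5, 5) = (-2*(-5)²)*(-7 - 6*(-5) + 5*5) = (-2*25)*(-7 + 30 + 25) = -50*48 = -2400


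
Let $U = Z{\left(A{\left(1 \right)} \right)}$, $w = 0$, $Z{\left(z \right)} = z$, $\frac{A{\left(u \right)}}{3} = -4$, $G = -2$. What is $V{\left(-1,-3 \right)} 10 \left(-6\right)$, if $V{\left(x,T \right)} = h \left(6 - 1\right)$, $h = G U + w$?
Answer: $-7200$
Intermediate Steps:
$A{\left(u \right)} = -12$ ($A{\left(u \right)} = 3 \left(-4\right) = -12$)
$U = -12$
$h = 24$ ($h = \left(-2\right) \left(-12\right) + 0 = 24 + 0 = 24$)
$V{\left(x,T \right)} = 120$ ($V{\left(x,T \right)} = 24 \left(6 - 1\right) = 24 \cdot 5 = 120$)
$V{\left(-1,-3 \right)} 10 \left(-6\right) = 120 \cdot 10 \left(-6\right) = 1200 \left(-6\right) = -7200$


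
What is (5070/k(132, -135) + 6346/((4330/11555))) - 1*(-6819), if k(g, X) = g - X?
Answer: 916135040/38537 ≈ 23773.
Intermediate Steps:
(5070/k(132, -135) + 6346/((4330/11555))) - 1*(-6819) = (5070/(132 - 1*(-135)) + 6346/((4330/11555))) - 1*(-6819) = (5070/(132 + 135) + 6346/((4330*(1/11555)))) + 6819 = (5070/267 + 6346/(866/2311)) + 6819 = (5070*(1/267) + 6346*(2311/866)) + 6819 = (1690/89 + 7332803/433) + 6819 = 653351237/38537 + 6819 = 916135040/38537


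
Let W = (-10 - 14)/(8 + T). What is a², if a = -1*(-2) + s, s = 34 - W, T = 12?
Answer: 34596/25 ≈ 1383.8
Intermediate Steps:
W = -6/5 (W = (-10 - 14)/(8 + 12) = -24/20 = -24*1/20 = -6/5 ≈ -1.2000)
s = 176/5 (s = 34 - 1*(-6/5) = 34 + 6/5 = 176/5 ≈ 35.200)
a = 186/5 (a = -1*(-2) + 176/5 = 2 + 176/5 = 186/5 ≈ 37.200)
a² = (186/5)² = 34596/25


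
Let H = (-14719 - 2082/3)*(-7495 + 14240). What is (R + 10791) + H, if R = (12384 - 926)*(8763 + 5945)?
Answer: 64574370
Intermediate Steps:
H = -103960685 (H = (-14719 - 2082*⅓)*6745 = (-14719 - 694)*6745 = -15413*6745 = -103960685)
R = 168524264 (R = 11458*14708 = 168524264)
(R + 10791) + H = (168524264 + 10791) - 103960685 = 168535055 - 103960685 = 64574370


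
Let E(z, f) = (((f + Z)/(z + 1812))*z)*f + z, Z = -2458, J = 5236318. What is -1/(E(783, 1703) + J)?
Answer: -173/838901540 ≈ -2.0622e-7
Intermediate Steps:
E(z, f) = z + f*z*(-2458 + f)/(1812 + z) (E(z, f) = (((f - 2458)/(z + 1812))*z)*f + z = (((-2458 + f)/(1812 + z))*z)*f + z = (z*(-2458 + f)/(1812 + z))*f + z = f*z*(-2458 + f)/(1812 + z) + z = z + f*z*(-2458 + f)/(1812 + z))
-1/(E(783, 1703) + J) = -1/(783*(1812 + 783 + 1703² - 2458*1703)/(1812 + 783) + 5236318) = -1/(783*(1812 + 783 + 2900209 - 4185974)/2595 + 5236318) = -1/(783*(1/2595)*(-1283170) + 5236318) = -1/(-66981474/173 + 5236318) = -1/838901540/173 = -1*173/838901540 = -173/838901540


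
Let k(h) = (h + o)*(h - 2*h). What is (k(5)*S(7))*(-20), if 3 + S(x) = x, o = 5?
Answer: 4000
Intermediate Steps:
S(x) = -3 + x
k(h) = -h*(5 + h) (k(h) = (h + 5)*(h - 2*h) = (5 + h)*(-h) = -h*(5 + h))
(k(5)*S(7))*(-20) = ((-1*5*(5 + 5))*(-3 + 7))*(-20) = (-1*5*10*4)*(-20) = -50*4*(-20) = -200*(-20) = 4000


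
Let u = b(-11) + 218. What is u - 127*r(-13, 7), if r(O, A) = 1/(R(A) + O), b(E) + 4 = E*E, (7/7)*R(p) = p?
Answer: 2137/6 ≈ 356.17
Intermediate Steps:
R(p) = p
b(E) = -4 + E² (b(E) = -4 + E*E = -4 + E²)
r(O, A) = 1/(A + O)
u = 335 (u = (-4 + (-11)²) + 218 = (-4 + 121) + 218 = 117 + 218 = 335)
u - 127*r(-13, 7) = 335 - 127/(7 - 13) = 335 - 127/(-6) = 335 - 127*(-⅙) = 335 + 127/6 = 2137/6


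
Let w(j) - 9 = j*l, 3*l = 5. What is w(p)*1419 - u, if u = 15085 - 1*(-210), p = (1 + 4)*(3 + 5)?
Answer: 92076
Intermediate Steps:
p = 40 (p = 5*8 = 40)
l = 5/3 (l = (1/3)*5 = 5/3 ≈ 1.6667)
u = 15295 (u = 15085 + 210 = 15295)
w(j) = 9 + 5*j/3 (w(j) = 9 + j*(5/3) = 9 + 5*j/3)
w(p)*1419 - u = (9 + (5/3)*40)*1419 - 1*15295 = (9 + 200/3)*1419 - 15295 = (227/3)*1419 - 15295 = 107371 - 15295 = 92076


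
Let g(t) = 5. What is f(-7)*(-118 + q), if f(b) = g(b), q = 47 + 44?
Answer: -135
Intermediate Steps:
q = 91
f(b) = 5
f(-7)*(-118 + q) = 5*(-118 + 91) = 5*(-27) = -135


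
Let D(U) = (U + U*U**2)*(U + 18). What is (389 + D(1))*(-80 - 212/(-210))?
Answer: -505934/15 ≈ -33729.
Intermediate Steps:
D(U) = (18 + U)*(U + U**3) (D(U) = (U + U**3)*(18 + U) = (18 + U)*(U + U**3))
(389 + D(1))*(-80 - 212/(-210)) = (389 + 1*(18 + 1 + 1**3 + 18*1**2))*(-80 - 212/(-210)) = (389 + 1*(18 + 1 + 1 + 18*1))*(-80 - 212*(-1)/210) = (389 + 1*(18 + 1 + 1 + 18))*(-80 - 1*(-106/105)) = (389 + 1*38)*(-80 + 106/105) = (389 + 38)*(-8294/105) = 427*(-8294/105) = -505934/15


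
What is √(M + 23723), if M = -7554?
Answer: √16169 ≈ 127.16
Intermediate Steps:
√(M + 23723) = √(-7554 + 23723) = √16169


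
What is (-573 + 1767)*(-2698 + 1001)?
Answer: -2026218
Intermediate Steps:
(-573 + 1767)*(-2698 + 1001) = 1194*(-1697) = -2026218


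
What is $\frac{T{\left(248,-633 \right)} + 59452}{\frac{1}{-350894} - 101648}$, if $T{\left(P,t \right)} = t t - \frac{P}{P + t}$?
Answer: $- \frac{62162462702502}{13732054225505} \approx -4.5268$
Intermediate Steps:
$T{\left(P,t \right)} = t^{2} - \frac{P}{P + t}$
$\frac{T{\left(248,-633 \right)} + 59452}{\frac{1}{-350894} - 101648} = \frac{\frac{\left(-633\right)^{3} - 248 + 248 \left(-633\right)^{2}}{248 - 633} + 59452}{\frac{1}{-350894} - 101648} = \frac{\frac{-253636137 - 248 + 248 \cdot 400689}{-385} + 59452}{- \frac{1}{350894} - 101648} = \frac{- \frac{-253636137 - 248 + 99370872}{385} + 59452}{- \frac{35667673313}{350894}} = \left(\left(- \frac{1}{385}\right) \left(-154265513\right) + 59452\right) \left(- \frac{350894}{35667673313}\right) = \left(\frac{154265513}{385} + 59452\right) \left(- \frac{350894}{35667673313}\right) = \frac{177154533}{385} \left(- \frac{350894}{35667673313}\right) = - \frac{62162462702502}{13732054225505}$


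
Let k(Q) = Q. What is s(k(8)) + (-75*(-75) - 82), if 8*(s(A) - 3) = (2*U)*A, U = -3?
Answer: 5540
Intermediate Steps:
s(A) = 3 - 3*A/4 (s(A) = 3 + ((2*(-3))*A)/8 = 3 + (-6*A)/8 = 3 - 3*A/4)
s(k(8)) + (-75*(-75) - 82) = (3 - ¾*8) + (-75*(-75) - 82) = (3 - 6) + (5625 - 82) = -3 + 5543 = 5540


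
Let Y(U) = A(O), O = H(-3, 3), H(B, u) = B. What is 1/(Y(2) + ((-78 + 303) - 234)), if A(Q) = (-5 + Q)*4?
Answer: -1/41 ≈ -0.024390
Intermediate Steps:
O = -3
A(Q) = -20 + 4*Q
Y(U) = -32 (Y(U) = -20 + 4*(-3) = -20 - 12 = -32)
1/(Y(2) + ((-78 + 303) - 234)) = 1/(-32 + ((-78 + 303) - 234)) = 1/(-32 + (225 - 234)) = 1/(-32 - 9) = 1/(-41) = -1/41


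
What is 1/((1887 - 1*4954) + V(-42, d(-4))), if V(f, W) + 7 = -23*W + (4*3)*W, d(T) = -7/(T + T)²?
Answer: -64/196659 ≈ -0.00032544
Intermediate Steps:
d(T) = -7/(4*T²) (d(T) = -7*1/(4*T²) = -7/(4*T²))
V(f, W) = -7 - 11*W (V(f, W) = -7 + (-23*W + (4*3)*W) = -7 + (-23*W + 12*W) = -7 - 11*W)
1/((1887 - 1*4954) + V(-42, d(-4))) = 1/((1887 - 1*4954) + (-7 - (-77)/(4*(-4)²))) = 1/((1887 - 4954) + (-7 - (-77)/(4*16))) = 1/(-3067 + (-7 - 11*(-7/64))) = 1/(-3067 + (-7 + 77/64)) = 1/(-3067 - 371/64) = 1/(-196659/64) = -64/196659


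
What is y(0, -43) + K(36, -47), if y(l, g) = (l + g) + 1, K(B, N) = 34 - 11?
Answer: -19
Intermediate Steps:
K(B, N) = 23
y(l, g) = 1 + g + l (y(l, g) = (g + l) + 1 = 1 + g + l)
y(0, -43) + K(36, -47) = (1 - 43 + 0) + 23 = -42 + 23 = -19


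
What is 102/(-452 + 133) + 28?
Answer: 8830/319 ≈ 27.680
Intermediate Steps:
102/(-452 + 133) + 28 = 102/(-319) + 28 = -1/319*102 + 28 = -102/319 + 28 = 8830/319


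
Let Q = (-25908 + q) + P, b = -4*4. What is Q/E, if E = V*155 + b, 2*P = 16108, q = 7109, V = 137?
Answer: -10745/21219 ≈ -0.50639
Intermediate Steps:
b = -16
P = 8054 (P = (½)*16108 = 8054)
E = 21219 (E = 137*155 - 16 = 21235 - 16 = 21219)
Q = -10745 (Q = (-25908 + 7109) + 8054 = -18799 + 8054 = -10745)
Q/E = -10745/21219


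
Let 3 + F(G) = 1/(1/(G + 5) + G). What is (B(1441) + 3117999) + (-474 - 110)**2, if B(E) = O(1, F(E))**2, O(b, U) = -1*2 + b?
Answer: 3459056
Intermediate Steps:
F(G) = -3 + 1/(G + 1/(5 + G)) (F(G) = -3 + 1/(1/(G + 5) + G) = -3 + 1/(1/(5 + G) + G) = -3 + 1/(G + 1/(5 + G)))
O(b, U) = -2 + b
B(E) = 1 (B(E) = (-2 + 1)**2 = (-1)**2 = 1)
(B(1441) + 3117999) + (-474 - 110)**2 = (1 + 3117999) + (-474 - 110)**2 = 3118000 + (-584)**2 = 3118000 + 341056 = 3459056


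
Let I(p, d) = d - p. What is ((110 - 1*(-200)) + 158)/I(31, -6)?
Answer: -468/37 ≈ -12.649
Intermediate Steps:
((110 - 1*(-200)) + 158)/I(31, -6) = ((110 - 1*(-200)) + 158)/(-6 - 1*31) = ((110 + 200) + 158)/(-6 - 31) = (310 + 158)/(-37) = 468*(-1/37) = -468/37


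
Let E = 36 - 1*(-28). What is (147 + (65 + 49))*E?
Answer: 16704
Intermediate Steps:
E = 64 (E = 36 + 28 = 64)
(147 + (65 + 49))*E = (147 + (65 + 49))*64 = (147 + 114)*64 = 261*64 = 16704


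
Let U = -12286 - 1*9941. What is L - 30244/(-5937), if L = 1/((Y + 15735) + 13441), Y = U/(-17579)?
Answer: 15512467636487/3045129636747 ≈ 5.0942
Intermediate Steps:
U = -22227 (U = -12286 - 9941 = -22227)
Y = 22227/17579 (Y = -22227/(-17579) = -22227*(-1/17579) = 22227/17579 ≈ 1.2644)
L = 17579/512907131 (L = 1/((22227/17579 + 15735) + 13441) = 1/(276627792/17579 + 13441) = 1/(512907131/17579) = 17579/512907131 ≈ 3.4273e-5)
L - 30244/(-5937) = 17579/512907131 - 30244/(-5937) = 17579/512907131 - 30244*(-1/5937) = 17579/512907131 + 30244/5937 = 15512467636487/3045129636747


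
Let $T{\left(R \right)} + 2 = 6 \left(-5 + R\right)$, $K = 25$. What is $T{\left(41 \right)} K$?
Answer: $5350$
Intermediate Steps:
$T{\left(R \right)} = -32 + 6 R$ ($T{\left(R \right)} = -2 + 6 \left(-5 + R\right) = -2 + \left(-30 + 6 R\right) = -32 + 6 R$)
$T{\left(41 \right)} K = \left(-32 + 6 \cdot 41\right) 25 = \left(-32 + 246\right) 25 = 214 \cdot 25 = 5350$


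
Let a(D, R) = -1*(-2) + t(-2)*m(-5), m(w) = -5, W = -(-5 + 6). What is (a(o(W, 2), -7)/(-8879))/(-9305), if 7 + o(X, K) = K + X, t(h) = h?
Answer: 12/82619095 ≈ 1.4524e-7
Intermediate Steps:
W = -1 (W = -1*1 = -1)
o(X, K) = -7 + K + X (o(X, K) = -7 + (K + X) = -7 + K + X)
a(D, R) = 12 (a(D, R) = -1*(-2) - 2*(-5) = 2 + 10 = 12)
(a(o(W, 2), -7)/(-8879))/(-9305) = (12/(-8879))/(-9305) = (12*(-1/8879))*(-1/9305) = -12/8879*(-1/9305) = 12/82619095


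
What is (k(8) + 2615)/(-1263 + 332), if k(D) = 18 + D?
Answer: -139/49 ≈ -2.8367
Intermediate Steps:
(k(8) + 2615)/(-1263 + 332) = ((18 + 8) + 2615)/(-1263 + 332) = (26 + 2615)/(-931) = 2641*(-1/931) = -139/49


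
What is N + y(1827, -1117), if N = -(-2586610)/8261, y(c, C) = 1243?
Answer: 12855033/8261 ≈ 1556.1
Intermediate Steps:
N = 2586610/8261 (N = -(-2586610)/8261 = -394*(-6565/8261) = 2586610/8261 ≈ 313.11)
N + y(1827, -1117) = 2586610/8261 + 1243 = 12855033/8261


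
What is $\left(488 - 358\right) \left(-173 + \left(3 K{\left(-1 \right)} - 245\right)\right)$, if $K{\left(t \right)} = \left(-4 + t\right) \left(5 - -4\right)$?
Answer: $-71890$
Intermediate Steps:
$K{\left(t \right)} = -36 + 9 t$ ($K{\left(t \right)} = \left(-4 + t\right) \left(5 + 4\right) = \left(-4 + t\right) 9 = -36 + 9 t$)
$\left(488 - 358\right) \left(-173 + \left(3 K{\left(-1 \right)} - 245\right)\right) = \left(488 - 358\right) \left(-173 - \left(245 - 3 \left(-36 + 9 \left(-1\right)\right)\right)\right) = 130 \left(-173 - \left(245 - 3 \left(-36 - 9\right)\right)\right) = 130 \left(-173 + \left(3 \left(-45\right) - 245\right)\right) = 130 \left(-173 - 380\right) = 130 \left(-553\right) = -71890$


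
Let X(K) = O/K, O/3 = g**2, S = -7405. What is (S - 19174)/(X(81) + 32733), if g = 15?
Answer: -11391/14032 ≈ -0.81179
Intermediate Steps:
O = 675 (O = 3*15**2 = 3*225 = 675)
X(K) = 675/K
(S - 19174)/(X(81) + 32733) = (-7405 - 19174)/(675/81 + 32733) = -26579/(675*(1/81) + 32733) = -26579/(25/3 + 32733) = -26579/98224/3 = -26579*3/98224 = -11391/14032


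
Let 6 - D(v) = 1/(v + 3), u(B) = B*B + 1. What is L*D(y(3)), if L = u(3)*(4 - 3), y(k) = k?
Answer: 175/3 ≈ 58.333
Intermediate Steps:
u(B) = 1 + B² (u(B) = B² + 1 = 1 + B²)
D(v) = 6 - 1/(3 + v) (D(v) = 6 - 1/(v + 3) = 6 - 1/(3 + v))
L = 10 (L = (1 + 3²)*(4 - 3) = (1 + 9)*1 = 10*1 = 10)
L*D(y(3)) = 10*((17 + 6*3)/(3 + 3)) = 10*((17 + 18)/6) = 10*((⅙)*35) = 10*(35/6) = 175/3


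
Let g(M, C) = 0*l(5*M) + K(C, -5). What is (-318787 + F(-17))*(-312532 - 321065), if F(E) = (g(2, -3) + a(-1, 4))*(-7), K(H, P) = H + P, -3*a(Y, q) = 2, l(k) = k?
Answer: 201944048621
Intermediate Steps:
a(Y, q) = -⅔ (a(Y, q) = -⅓*2 = -⅔)
g(M, C) = -5 + C (g(M, C) = 0*(5*M) + (C - 5) = 0 + (-5 + C) = -5 + C)
F(E) = 182/3 (F(E) = ((-5 - 3) - ⅔)*(-7) = (-8 - ⅔)*(-7) = -26/3*(-7) = 182/3)
(-318787 + F(-17))*(-312532 - 321065) = (-318787 + 182/3)*(-312532 - 321065) = -956179/3*(-633597) = 201944048621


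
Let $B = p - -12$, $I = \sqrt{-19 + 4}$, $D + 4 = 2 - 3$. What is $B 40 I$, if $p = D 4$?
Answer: $- 320 i \sqrt{15} \approx - 1239.4 i$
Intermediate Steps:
$D = -5$ ($D = -4 + \left(2 - 3\right) = -4 - 1 = -5$)
$p = -20$ ($p = \left(-5\right) 4 = -20$)
$I = i \sqrt{15}$ ($I = \sqrt{-15} = i \sqrt{15} \approx 3.873 i$)
$B = -8$ ($B = -20 - -12 = -20 + 12 = -8$)
$B 40 I = \left(-8\right) 40 i \sqrt{15} = - 320 i \sqrt{15}$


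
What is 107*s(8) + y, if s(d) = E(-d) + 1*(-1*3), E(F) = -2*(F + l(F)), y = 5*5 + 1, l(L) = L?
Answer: 3129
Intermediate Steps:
y = 26 (y = 25 + 1 = 26)
E(F) = -4*F (E(F) = -2*(F + F) = -4*F)
s(d) = -3 + 4*d (s(d) = -(-4)*d + 1*(-1*3) = 4*d + 1*(-3) = 4*d - 3 = -3 + 4*d)
107*s(8) + y = 107*(-3 + 4*8) + 26 = 107*(-3 + 32) + 26 = 107*29 + 26 = 3103 + 26 = 3129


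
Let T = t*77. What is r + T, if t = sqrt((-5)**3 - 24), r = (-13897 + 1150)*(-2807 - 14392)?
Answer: 219235653 + 77*I*sqrt(149) ≈ 2.1924e+8 + 939.9*I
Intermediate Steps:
r = 219235653 (r = -12747*(-17199) = 219235653)
t = I*sqrt(149) (t = sqrt(-125 - 24) = sqrt(-149) = I*sqrt(149) ≈ 12.207*I)
T = 77*I*sqrt(149) (T = (I*sqrt(149))*77 = 77*I*sqrt(149) ≈ 939.9*I)
r + T = 219235653 + 77*I*sqrt(149)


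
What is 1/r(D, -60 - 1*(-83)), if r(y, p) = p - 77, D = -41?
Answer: -1/54 ≈ -0.018519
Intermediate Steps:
r(y, p) = -77 + p
1/r(D, -60 - 1*(-83)) = 1/(-77 + (-60 - 1*(-83))) = 1/(-77 + (-60 + 83)) = 1/(-77 + 23) = 1/(-54) = -1/54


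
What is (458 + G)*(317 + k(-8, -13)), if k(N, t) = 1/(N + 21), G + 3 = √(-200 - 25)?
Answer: 144270 + 61830*I/13 ≈ 1.4427e+5 + 4756.2*I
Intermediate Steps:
G = -3 + 15*I (G = -3 + √(-200 - 25) = -3 + √(-225) = -3 + 15*I ≈ -3.0 + 15.0*I)
k(N, t) = 1/(21 + N)
(458 + G)*(317 + k(-8, -13)) = (458 + (-3 + 15*I))*(317 + 1/(21 - 8)) = (455 + 15*I)*(317 + 1/13) = (455 + 15*I)*(4122/13) = 144270 + 61830*I/13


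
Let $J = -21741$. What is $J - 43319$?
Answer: $-65060$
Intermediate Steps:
$J - 43319 = -21741 - 43319 = -65060$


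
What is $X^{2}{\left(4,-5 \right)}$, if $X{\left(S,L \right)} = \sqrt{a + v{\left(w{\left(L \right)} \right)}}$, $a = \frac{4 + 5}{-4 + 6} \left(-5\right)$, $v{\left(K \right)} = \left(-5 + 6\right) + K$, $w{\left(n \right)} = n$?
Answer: $- \frac{53}{2} \approx -26.5$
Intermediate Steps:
$v{\left(K \right)} = 1 + K$
$a = - \frac{45}{2}$ ($a = \frac{9}{2} \left(-5\right) = - \frac{45}{2} \approx -22.5$)
$X{\left(S,L \right)} = \sqrt{- \frac{43}{2} + L}$ ($X{\left(S,L \right)} = \sqrt{- \frac{45}{2} + \left(1 + L\right)} = \sqrt{- \frac{43}{2} + L}$)
$X^{2}{\left(4,-5 \right)} = \left(\frac{\sqrt{-86 + 4 \left(-5\right)}}{2}\right)^{2} = \left(\frac{\sqrt{-86 - 20}}{2}\right)^{2} = \left(\frac{\sqrt{-106}}{2}\right)^{2} = \left(\frac{i \sqrt{106}}{2}\right)^{2} = - \frac{53}{2}$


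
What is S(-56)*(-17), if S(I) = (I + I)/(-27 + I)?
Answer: -1904/83 ≈ -22.940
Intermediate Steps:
S(I) = 2*I/(-27 + I) (S(I) = (2*I)/(-27 + I) = 2*I/(-27 + I))
S(-56)*(-17) = (2*(-56)/(-27 - 56))*(-17) = (2*(-56)/(-83))*(-17) = (2*(-56)*(-1/83))*(-17) = (112/83)*(-17) = -1904/83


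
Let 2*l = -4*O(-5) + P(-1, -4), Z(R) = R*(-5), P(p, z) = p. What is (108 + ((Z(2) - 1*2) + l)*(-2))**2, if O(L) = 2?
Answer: 19881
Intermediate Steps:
Z(R) = -5*R
l = -9/2 (l = (-4*2 - 1)/2 = (-8 - 1)/2 = (1/2)*(-9) = -9/2 ≈ -4.5000)
(108 + ((Z(2) - 1*2) + l)*(-2))**2 = (108 + ((-5*2 - 1*2) - 9/2)*(-2))**2 = (108 + ((-10 - 2) - 9/2)*(-2))**2 = (108 + (-12 - 9/2)*(-2))**2 = (108 - 33/2*(-2))**2 = (108 + 33)**2 = 141**2 = 19881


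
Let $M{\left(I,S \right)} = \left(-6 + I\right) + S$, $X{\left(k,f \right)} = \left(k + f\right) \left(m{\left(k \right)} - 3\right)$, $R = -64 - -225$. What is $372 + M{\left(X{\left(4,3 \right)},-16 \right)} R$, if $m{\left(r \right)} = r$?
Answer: $-2043$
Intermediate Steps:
$R = 161$ ($R = -64 + 225 = 161$)
$X{\left(k,f \right)} = \left(-3 + k\right) \left(f + k\right)$ ($X{\left(k,f \right)} = \left(k + f\right) \left(k - 3\right) = \left(f + k\right) \left(-3 + k\right) = \left(-3 + k\right) \left(f + k\right)$)
$M{\left(I,S \right)} = -6 + I + S$
$372 + M{\left(X{\left(4,3 \right)},-16 \right)} R = 372 + \left(-6 + \left(4^{2} - 9 - 12 + 3 \cdot 4\right) - 16\right) 161 = 372 + \left(-6 + \left(16 - 9 - 12 + 12\right) - 16\right) 161 = 372 + \left(-6 + 7 - 16\right) 161 = 372 - 2415 = -2043$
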